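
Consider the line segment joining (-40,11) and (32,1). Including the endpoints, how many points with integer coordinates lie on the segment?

The number of lattice points on a segment between lattice points is gcd(|Δx|,|Δy|) + 1 = gcd(72,10) + 1 = 2 + 1 = 3.

3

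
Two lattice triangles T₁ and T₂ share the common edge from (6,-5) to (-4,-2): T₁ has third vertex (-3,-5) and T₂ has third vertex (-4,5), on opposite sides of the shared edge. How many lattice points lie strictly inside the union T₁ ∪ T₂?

The union is the simple quadrilateral with vertices (6,-5), (-3,-5), (-4,-2), (-4,5) in order.
The shoelace formula gives twice the area as |[6·(-5) − (-3)·(-5)] + [(-3)·(-2) − (-4)·(-5)] + [(-4)·5 − (-4)·(-2)] + [(-4)·(-5) − 6·5]| = 97, so the area is 48.5.
Summing gcd(|Δx|,|Δy|) over the edges gives the boundary count: gcd(9,0) + gcd(1,3) + gcd(0,7) + gcd(10,10) = 9+1+7+10 = 27.
By Pick's theorem I = A − B/2 + 1 = 48.5 − 27/2 + 1 = 36.

36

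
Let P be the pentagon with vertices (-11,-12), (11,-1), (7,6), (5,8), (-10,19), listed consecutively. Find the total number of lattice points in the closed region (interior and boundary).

The shoelace formula gives twice the area as |[(-11)·(-1) − 11·(-12)] + [11·6 − 7·(-1)] + [7·8 − 5·6] + [5·19 − (-10)·8] + [(-10)·(-12) − (-11)·19]| = 746, so the area is 373.
The number of boundary lattice points is Σ gcd(|Δx|,|Δy|) = gcd(22,11) + gcd(4,7) + gcd(2,2) + gcd(15,11) + gcd(1,31) = 11+1+2+1+1 = 16.
Pick's theorem gives I = A − B/2 + 1 = 373 − 16/2 + 1 = 366, so the closed region contains I + B = 366 + 16 = 382 lattice points.

382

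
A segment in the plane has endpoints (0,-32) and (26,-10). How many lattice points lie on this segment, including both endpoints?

The number of lattice points on a segment between lattice points is gcd(|Δx|,|Δy|) + 1 = gcd(26,22) + 1 = 2 + 1 = 3.

3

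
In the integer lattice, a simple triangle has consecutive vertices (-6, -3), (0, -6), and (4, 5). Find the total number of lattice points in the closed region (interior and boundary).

By the shoelace formula, twice the signed area is |((-6)·(-6) − 0·(-3)) + (0·5 − 4·(-6)) + (4·(-3) − (-6)·5)| = 78, so the area is 39.
Summing gcd(|Δx|,|Δy|) over the edges gives the boundary count: gcd(6,3) + gcd(4,11) + gcd(10,8) = 3+1+2 = 6.
Pick's theorem gives I = A − B/2 + 1 = 39 − 6/2 + 1 = 37, so the closed region contains I + B = 37 + 6 = 43 lattice points.

43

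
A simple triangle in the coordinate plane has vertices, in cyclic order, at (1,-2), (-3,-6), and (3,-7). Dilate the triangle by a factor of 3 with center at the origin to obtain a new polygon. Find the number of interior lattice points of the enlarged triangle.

The shoelace formula gives twice the area as |(1·(-6) − (-3)·(-2)) + ((-3)·(-7) − 3·(-6)) + (3·(-2) − 1·(-7))| = 28, so the area is 14.
Summing gcd(|Δx|,|Δy|) over the edges gives the boundary count: gcd(4,4) + gcd(6,1) + gcd(2,5) = 4+1+1 = 6.
Scaling by 3 multiplies the area by 3² = 9 (so the new area is 126) and multiplies the boundary lattice-point count by 3, giving 18.
By Pick's theorem, the interior count of the dilated polygon is 126 − 18/2 + 1 = 118.

118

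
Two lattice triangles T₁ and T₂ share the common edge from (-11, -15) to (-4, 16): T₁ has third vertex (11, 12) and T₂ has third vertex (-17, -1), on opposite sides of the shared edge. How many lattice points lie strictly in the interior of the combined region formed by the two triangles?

The union is the simple quadrilateral with vertices (-11, -15), (11, 12), (-4, 16), (-17, -1) in order.
By the shoelace formula, twice the signed area is |((-11)·12 − 11·(-15)) + (11·16 − (-4)·12) + ((-4)·(-1) − (-17)·16) + ((-17)·(-15) − (-11)·(-1))| = 777, so the area is 388.5.
The number of boundary lattice points is Σ gcd(|Δx|,|Δy|) = gcd(22,27) + gcd(15,4) + gcd(13,17) + gcd(6,14) = 1+1+1+2 = 5.
By Pick's theorem I = A − B/2 + 1 = 388.5 − 5/2 + 1 = 387.

387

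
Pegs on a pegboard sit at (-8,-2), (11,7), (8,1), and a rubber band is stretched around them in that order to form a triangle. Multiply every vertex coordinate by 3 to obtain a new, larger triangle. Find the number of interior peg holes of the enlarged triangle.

385

Using the shoelace formula, 2A = |((-8)·7 − 11·(-2)) + (11·1 − 8·7) + (8·(-2) − (-8)·1)| = 87, so the area is 43.5.
Summing gcd(|Δx|,|Δy|) over the edges gives the boundary count: gcd(19,9) + gcd(3,6) + gcd(16,3) = 1+3+1 = 5.
Scaling by 3 multiplies the area by 3² = 9 (so the new area is 783/2) and multiplies the boundary lattice-point count by 3, giving 15.
By Pick's theorem, the interior count of the dilated polygon is 783/2 − 15/2 + 1 = 385.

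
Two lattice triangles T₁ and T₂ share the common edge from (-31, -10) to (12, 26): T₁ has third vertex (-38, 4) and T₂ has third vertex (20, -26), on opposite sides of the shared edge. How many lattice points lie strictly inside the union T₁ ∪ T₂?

The union is the simple quadrilateral with vertices (-31, -10), (-38, 4), (12, 26), (20, -26) in order.
By the shoelace formula, twice the signed area is |[(-31)·4 − (-38)·(-10)] + [(-38)·26 − 12·4] + [12·(-26) − 20·26] + [20·(-10) − (-31)·(-26)]| = 3378, so the area is 1689.
The number of boundary lattice points is Σ gcd(|Δx|,|Δy|) = gcd(7,14) + gcd(50,22) + gcd(8,52) + gcd(51,16) = 7+2+4+1 = 14.
By Pick's theorem I = A − B/2 + 1 = 1689 − 14/2 + 1 = 1683.

1683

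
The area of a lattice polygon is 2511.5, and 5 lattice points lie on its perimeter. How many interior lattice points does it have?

2510

Pick's theorem A = I + B/2 − 1 rearranges to I = A − B/2 + 1 = 2511.5 − 5/2 + 1 = 2510.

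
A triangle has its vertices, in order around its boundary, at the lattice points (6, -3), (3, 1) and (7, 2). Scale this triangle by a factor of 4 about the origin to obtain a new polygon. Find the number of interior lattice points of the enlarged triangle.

147

The shoelace formula gives twice the area as |[6·1 − 3·(-3)] + [3·2 − 7·1] + [7·(-3) − 6·2]| = 19, so the area is 9.5.
Summing gcd(|Δx|,|Δy|) over the edges gives the boundary count: gcd(3,4) + gcd(4,1) + gcd(1,5) = 1+1+1 = 3.
Scaling by 4 multiplies the area by 4² = 16 (so the new area is 152) and multiplies the boundary lattice-point count by 4, giving 12.
By Pick's theorem, the interior count of the dilated polygon is 152 − 12/2 + 1 = 147.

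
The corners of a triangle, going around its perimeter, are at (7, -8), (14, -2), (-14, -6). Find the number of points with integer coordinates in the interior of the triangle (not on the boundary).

68

The shoelace formula gives twice the area as |(7·(-2) − 14·(-8)) + (14·(-6) − (-14)·(-2)) + ((-14)·(-8) − 7·(-6))| = 140, so the area is 70.
Along each edge there are gcd(|Δx|,|Δy|)+1 lattice points, so counting each shared vertex once the boundary has gcd(7,6) + gcd(28,4) + gcd(21,2) = 1+4+1 = 6.
By Pick's theorem A = I + B/2 − 1, so I = 70 − 6/2 + 1 = 68.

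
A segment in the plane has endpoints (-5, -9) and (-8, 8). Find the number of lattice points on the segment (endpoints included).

The number of lattice points on a segment between lattice points is gcd(|Δx|,|Δy|) + 1 = gcd(3,17) + 1 = 1 + 1 = 2.

2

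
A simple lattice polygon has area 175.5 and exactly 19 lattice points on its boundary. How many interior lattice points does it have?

Pick's theorem A = I + B/2 − 1 rearranges to I = A − B/2 + 1 = 175.5 − 19/2 + 1 = 167.

167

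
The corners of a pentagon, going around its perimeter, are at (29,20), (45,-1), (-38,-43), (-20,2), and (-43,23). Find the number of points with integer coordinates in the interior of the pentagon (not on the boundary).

2863

By the shoelace formula, twice the signed area is |(29·(-1) − 45·20) + (45·(-43) − (-38)·(-1)) + ((-38)·2 − (-20)·(-43)) + ((-20)·23 − (-43)·2) + ((-43)·20 − 29·23)| = 5739, so the area is 2869.5.
Along each edge there are gcd(|Δx|,|Δy|)+1 lattice points, so counting each shared vertex once the boundary has gcd(16,21) + gcd(83,42) + gcd(18,45) + gcd(23,21) + gcd(72,3) = 1+1+9+1+3 = 15.
By Pick's theorem A = I + B/2 − 1, so I = 2869.5 − 15/2 + 1 = 2863.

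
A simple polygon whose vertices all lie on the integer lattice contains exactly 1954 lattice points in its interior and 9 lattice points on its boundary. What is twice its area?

3915

Pick's theorem states A = I + B/2 − 1, so A = 1954 + 9/2 − 1 = 3915/2.
Hence 2A = 3915.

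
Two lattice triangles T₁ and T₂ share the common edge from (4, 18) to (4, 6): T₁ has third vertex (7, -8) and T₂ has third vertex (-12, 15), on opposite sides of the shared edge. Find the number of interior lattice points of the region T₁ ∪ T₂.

113

The union is the simple quadrilateral with vertices (4, 18), (7, -8), (4, 6), (-12, 15) in order.
The shoelace formula gives twice the area as |[4·(-8) − 7·18] + [7·6 − 4·(-8)] + [4·15 − (-12)·6] + [(-12)·18 − 4·15]| = 228, so the area is 114.
The number of boundary lattice points is Σ gcd(|Δx|,|Δy|) = gcd(3,26) + gcd(3,14) + gcd(16,9) + gcd(16,3) = 1+1+1+1 = 4.
By Pick's theorem I = A − B/2 + 1 = 114 − 4/2 + 1 = 113.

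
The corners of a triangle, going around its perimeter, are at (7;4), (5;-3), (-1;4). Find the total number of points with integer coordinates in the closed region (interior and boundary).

Using the shoelace formula, 2A = |[7·(-3) − 5·4] + [5·4 − (-1)·(-3)] + [(-1)·4 − 7·4]| = 56, so the area is 28.
Summing gcd(|Δx|,|Δy|) over the edges gives the boundary count: gcd(2,7) + gcd(6,7) + gcd(8,0) = 1+1+8 = 10.
Pick's theorem gives I = A − B/2 + 1 = 28 − 10/2 + 1 = 24, so the closed region contains I + B = 24 + 10 = 34 lattice points.

34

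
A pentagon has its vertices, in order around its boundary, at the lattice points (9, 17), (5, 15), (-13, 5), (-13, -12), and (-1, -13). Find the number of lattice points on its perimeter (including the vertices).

The number of boundary lattice points is Σ gcd(|Δx|,|Δy|) = gcd(4,2) + gcd(18,10) + gcd(0,17) + gcd(12,1) + gcd(10,30) = 2+2+17+1+10 = 32.

32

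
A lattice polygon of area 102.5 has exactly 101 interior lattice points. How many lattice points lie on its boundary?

Pick's theorem gives A = I + B/2 − 1, so B = 2(A − I + 1) = 2(102.5 − 101 + 1) = 5.

5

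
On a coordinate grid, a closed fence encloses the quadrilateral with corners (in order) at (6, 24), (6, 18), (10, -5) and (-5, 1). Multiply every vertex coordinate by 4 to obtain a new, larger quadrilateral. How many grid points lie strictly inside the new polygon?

3075

The shoelace formula gives twice the area as |(6·18 − 6·24) + (6·(-5) − 10·18) + (10·1 − (-5)·(-5)) + ((-5)·24 − 6·1)| = 387, so the area is 193.5.
Along each edge there are gcd(|Δx|,|Δy|)+1 lattice points, so counting each shared vertex once the boundary has gcd(0,6) + gcd(4,23) + gcd(15,6) + gcd(11,23) = 6+1+3+1 = 11.
Scaling by 4 multiplies the area by 4² = 16 (so the new area is 3096) and multiplies the boundary lattice-point count by 4, giving 44.
By Pick's theorem, the interior count of the dilated polygon is 3096 − 44/2 + 1 = 3075.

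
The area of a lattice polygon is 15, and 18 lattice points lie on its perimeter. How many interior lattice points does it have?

From Pick's theorem, I = A − B/2 + 1 = 15 − 18/2 + 1 = 7.

7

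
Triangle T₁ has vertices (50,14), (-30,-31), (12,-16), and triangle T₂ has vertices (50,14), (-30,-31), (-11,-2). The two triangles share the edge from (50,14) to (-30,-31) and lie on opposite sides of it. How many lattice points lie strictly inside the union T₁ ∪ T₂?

The union is the simple quadrilateral with vertices (50,14), (12,-16), (-30,-31), (-11,-2) in order.
Using the shoelace formula, 2A = |[50·(-16) − 12·14] + [12·(-31) − (-30)·(-16)] + [(-30)·(-2) − (-11)·(-31)] + [(-11)·14 − 50·(-2)]| = 2155, so the area is 2155/2.
The number of boundary lattice points is Σ gcd(|Δx|,|Δy|) = gcd(38,30) + gcd(42,15) + gcd(19,29) + gcd(61,16) = 2+3+1+1 = 7.
By Pick's theorem I = A − B/2 + 1 = 2155/2 − 7/2 + 1 = 1075.

1075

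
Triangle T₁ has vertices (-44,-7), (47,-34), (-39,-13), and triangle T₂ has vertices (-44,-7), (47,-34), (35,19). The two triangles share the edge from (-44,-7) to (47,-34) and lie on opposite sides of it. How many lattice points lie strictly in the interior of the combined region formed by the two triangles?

The union is the simple quadrilateral with vertices (-44,-7), (-39,-13), (47,-34), (35,19) in order.
The shoelace formula gives twice the area as |((-44)·(-13) − (-39)·(-7)) + ((-39)·(-34) − 47·(-13)) + (47·19 − 35·(-34)) + (35·(-7) − (-44)·19)| = 4910, so the area is 2455.
Along each edge there are gcd(|Δx|,|Δy|)+1 lattice points, so counting each shared vertex once the boundary has gcd(5,6) + gcd(86,21) + gcd(12,53) + gcd(79,26) = 1+1+1+1 = 4.
By Pick's theorem I = A − B/2 + 1 = 2455 − 4/2 + 1 = 2454.

2454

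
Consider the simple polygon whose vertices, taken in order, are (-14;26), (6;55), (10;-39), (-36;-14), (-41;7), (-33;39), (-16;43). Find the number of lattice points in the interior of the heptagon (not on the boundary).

Using the shoelace formula, 2A = |[(-14)·55 − 6·26] + [6·(-39) − 10·55] + [10·(-14) − (-36)·(-39)] + [(-36)·7 − (-41)·(-14)] + [(-41)·39 − (-33)·7] + [(-33)·43 − (-16)·39] + [(-16)·26 − (-14)·43]| = 6057, so the area is 6057/2.
Summing gcd(|Δx|,|Δy|) over the edges gives the boundary count: gcd(20,29) + gcd(4,94) + gcd(46,25) + gcd(5,21) + gcd(8,32) + gcd(17,4) + gcd(2,17) = 1+2+1+1+8+1+1 = 15.
Pick's theorem gives I = A − B/2 + 1 = 6057/2 − 15/2 + 1 = 3022.

3022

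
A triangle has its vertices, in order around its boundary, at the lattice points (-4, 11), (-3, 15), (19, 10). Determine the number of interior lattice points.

By the shoelace formula, twice the signed area is |((-4)·15 − (-3)·11) + ((-3)·10 − 19·15) + (19·11 − (-4)·10)| = 93, so the area is 93/2.
Summing gcd(|Δx|,|Δy|) over the edges gives the boundary count: gcd(1,4) + gcd(22,5) + gcd(23,1) = 1+1+1 = 3.
Pick's theorem gives I = A − B/2 + 1 = 93/2 − 3/2 + 1 = 46.

46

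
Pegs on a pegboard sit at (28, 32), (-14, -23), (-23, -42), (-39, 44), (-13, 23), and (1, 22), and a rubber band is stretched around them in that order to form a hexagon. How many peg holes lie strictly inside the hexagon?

The shoelace formula gives twice the area as |(28·(-23) − (-14)·32) + ((-14)·(-42) − (-23)·(-23)) + ((-23)·44 − (-39)·(-42)) + ((-39)·23 − (-13)·44) + ((-13)·22 − 1·23) + (1·32 − 28·22)| = 4005, so the area is 2002.5.
Along each edge there are gcd(|Δx|,|Δy|)+1 lattice points, so counting each shared vertex once the boundary has gcd(42,55) + gcd(9,19) + gcd(16,86) + gcd(26,21) + gcd(14,1) + gcd(27,10) = 1+1+2+1+1+1 = 7.
By Pick's theorem A = I + B/2 − 1, so I = 2002.5 − 7/2 + 1 = 2000.

2000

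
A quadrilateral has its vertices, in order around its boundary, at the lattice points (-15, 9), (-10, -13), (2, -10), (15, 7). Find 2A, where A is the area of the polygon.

Using the shoelace formula, 2A = |((-15)·(-13) − (-10)·9) + ((-10)·(-10) − 2·(-13)) + (2·7 − 15·(-10)) + (15·9 − (-15)·7)| = 815, so the area is 815/2.

815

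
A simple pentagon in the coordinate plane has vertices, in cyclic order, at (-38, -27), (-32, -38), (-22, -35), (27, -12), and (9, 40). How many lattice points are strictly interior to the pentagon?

2267

The shoelace formula gives twice the area as |[(-38)·(-38) − (-32)·(-27)] + [(-32)·(-35) − (-22)·(-38)] + [(-22)·(-12) − 27·(-35)] + [27·40 − 9·(-12)] + [9·(-27) − (-38)·40]| = 4538, so the area is 2269.
Summing gcd(|Δx|,|Δy|) over the edges gives the boundary count: gcd(6,11) + gcd(10,3) + gcd(49,23) + gcd(18,52) + gcd(47,67) = 1+1+1+2+1 = 6.
Pick's theorem gives I = A − B/2 + 1 = 2269 − 6/2 + 1 = 2267.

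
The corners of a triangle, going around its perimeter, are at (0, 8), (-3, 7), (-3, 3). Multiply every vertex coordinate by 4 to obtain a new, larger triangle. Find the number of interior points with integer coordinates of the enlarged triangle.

By the shoelace formula, twice the signed area is |(0·7 − (-3)·8) + ((-3)·3 − (-3)·7) + ((-3)·8 − 0·3)| = 12, so the area is 6.
Summing gcd(|Δx|,|Δy|) over the edges gives the boundary count: gcd(3,1) + gcd(0,4) + gcd(3,5) = 1+4+1 = 6.
Scaling by 4 multiplies the area by 4² = 16 (so the new area is 96) and multiplies the boundary lattice-point count by 4, giving 24.
By Pick's theorem, the interior count of the dilated polygon is 96 − 24/2 + 1 = 85.

85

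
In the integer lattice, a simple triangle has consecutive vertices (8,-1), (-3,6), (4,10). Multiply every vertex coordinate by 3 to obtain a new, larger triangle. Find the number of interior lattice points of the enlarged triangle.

Using the shoelace formula, 2A = |[8·6 − (-3)·(-1)] + [(-3)·10 − 4·6] + [4·(-1) − 8·10]| = 93, so the area is 93/2.
The number of boundary lattice points is Σ gcd(|Δx|,|Δy|) = gcd(11,7) + gcd(7,4) + gcd(4,11) = 1+1+1 = 3.
Scaling by 3 multiplies the area by 3² = 9 (so the new area is 418.5) and multiplies the boundary lattice-point count by 3, giving 9.
By Pick's theorem, the interior count of the dilated polygon is 418.5 − 9/2 + 1 = 415.

415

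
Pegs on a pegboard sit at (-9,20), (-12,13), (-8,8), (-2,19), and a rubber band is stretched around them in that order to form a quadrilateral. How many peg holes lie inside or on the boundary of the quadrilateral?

66

The shoelace formula gives twice the area as |[(-9)·13 − (-12)·20] + [(-12)·8 − (-8)·13] + [(-8)·19 − (-2)·8] + [(-2)·20 − (-9)·19]| = 126, so the area is 63.
Along each edge there are gcd(|Δx|,|Δy|)+1 lattice points, so counting each shared vertex once the boundary has gcd(3,7) + gcd(4,5) + gcd(6,11) + gcd(7,1) = 1+1+1+1 = 4.
Pick's theorem gives I = A − B/2 + 1 = 63 − 4/2 + 1 = 62, so the closed region contains I + B = 62 + 4 = 66 lattice points.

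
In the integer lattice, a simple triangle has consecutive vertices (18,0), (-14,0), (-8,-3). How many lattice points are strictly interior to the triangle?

31

By the shoelace formula, twice the signed area is |[18·0 − (-14)·0] + [(-14)·(-3) − (-8)·0] + [(-8)·0 − 18·(-3)]| = 96, so the area is 48.
Along each edge there are gcd(|Δx|,|Δy|)+1 lattice points, so counting each shared vertex once the boundary has gcd(32,0) + gcd(6,3) + gcd(26,3) = 32+3+1 = 36.
By Pick's theorem A = I + B/2 − 1, so I = 48 − 36/2 + 1 = 31.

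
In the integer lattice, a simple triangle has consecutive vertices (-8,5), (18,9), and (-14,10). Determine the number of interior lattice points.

76

The shoelace formula gives twice the area as |((-8)·9 − 18·5) + (18·10 − (-14)·9) + ((-14)·5 − (-8)·10)| = 154, so the area is 77.
Summing gcd(|Δx|,|Δy|) over the edges gives the boundary count: gcd(26,4) + gcd(32,1) + gcd(6,5) = 2+1+1 = 4.
Pick's theorem gives I = A − B/2 + 1 = 77 − 4/2 + 1 = 76.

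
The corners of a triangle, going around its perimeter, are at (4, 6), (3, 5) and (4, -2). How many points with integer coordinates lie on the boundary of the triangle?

Along each edge there are gcd(|Δx|,|Δy|)+1 lattice points, so counting each shared vertex once the boundary has gcd(1,1) + gcd(1,7) + gcd(0,8) = 1+1+8 = 10.

10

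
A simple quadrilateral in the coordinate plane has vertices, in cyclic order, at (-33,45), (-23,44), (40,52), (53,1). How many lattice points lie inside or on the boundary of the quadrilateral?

1839

The shoelace formula gives twice the area as |[(-33)·44 − (-23)·45] + [(-23)·52 − 40·44] + [40·1 − 53·52] + [53·45 − (-33)·1]| = 3671, so the area is 3671/2.
Along each edge there are gcd(|Δx|,|Δy|)+1 lattice points, so counting each shared vertex once the boundary has gcd(10,1) + gcd(63,8) + gcd(13,51) + gcd(86,44) = 1+1+1+2 = 5.
Pick's theorem gives I = A − B/2 + 1 = 3671/2 − 5/2 + 1 = 1834, so the closed region contains I + B = 1834 + 5 = 1839 lattice points.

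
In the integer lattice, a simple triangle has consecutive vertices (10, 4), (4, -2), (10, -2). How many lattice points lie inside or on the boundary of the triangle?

Using the shoelace formula, 2A = |[10·(-2) − 4·4] + [4·(-2) − 10·(-2)] + [10·4 − 10·(-2)]| = 36, so the area is 18.
Along each edge there are gcd(|Δx|,|Δy|)+1 lattice points, so counting each shared vertex once the boundary has gcd(6,6) + gcd(6,0) + gcd(0,6) = 6+6+6 = 18.
Pick's theorem gives I = A − B/2 + 1 = 18 − 18/2 + 1 = 10, so the closed region contains I + B = 10 + 18 = 28 lattice points.

28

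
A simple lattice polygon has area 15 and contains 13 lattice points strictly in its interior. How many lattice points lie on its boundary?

6

Pick's theorem gives A = I + B/2 − 1, so B = 2(A − I + 1) = 2(15 − 13 + 1) = 6.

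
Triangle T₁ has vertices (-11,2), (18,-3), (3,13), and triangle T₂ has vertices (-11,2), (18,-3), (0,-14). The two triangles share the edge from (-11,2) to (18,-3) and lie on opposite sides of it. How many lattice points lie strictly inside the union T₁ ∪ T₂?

398

The union is the simple quadrilateral with vertices (-11,2), (3,13), (18,-3), (0,-14) in order.
By the shoelace formula, twice the signed area is |[(-11)·13 − 3·2] + [3·(-3) − 18·13] + [18·(-14) − 0·(-3)] + [0·2 − (-11)·(-14)]| = 798, so the area is 399.
The number of boundary lattice points is Σ gcd(|Δx|,|Δy|) = gcd(14,11) + gcd(15,16) + gcd(18,11) + gcd(11,16) = 1+1+1+1 = 4.
By Pick's theorem I = A − B/2 + 1 = 399 − 4/2 + 1 = 398.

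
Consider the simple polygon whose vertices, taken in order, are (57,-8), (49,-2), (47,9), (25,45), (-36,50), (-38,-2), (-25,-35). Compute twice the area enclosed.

By the shoelace formula, twice the signed area is |(57·(-2) − 49·(-8)) + (49·9 − 47·(-2)) + (47·45 − 25·9) + (25·50 − (-36)·45) + ((-36)·(-2) − (-38)·50) + ((-38)·(-35) − (-25)·(-2)) + ((-25)·(-8) − 57·(-35))| = 11020, so the area is 5510.

11020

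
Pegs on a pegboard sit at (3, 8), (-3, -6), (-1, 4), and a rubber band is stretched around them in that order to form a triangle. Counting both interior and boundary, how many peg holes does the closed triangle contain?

21

Using the shoelace formula, 2A = |[3·(-6) − (-3)·8] + [(-3)·4 − (-1)·(-6)] + [(-1)·8 − 3·4]| = 32, so the area is 16.
The number of boundary lattice points is Σ gcd(|Δx|,|Δy|) = gcd(6,14) + gcd(2,10) + gcd(4,4) = 2+2+4 = 8.
Pick's theorem gives I = A − B/2 + 1 = 16 − 8/2 + 1 = 13, so the closed region contains I + B = 13 + 8 = 21 lattice points.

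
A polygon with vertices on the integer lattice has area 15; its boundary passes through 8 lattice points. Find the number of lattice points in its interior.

From Pick's theorem, I = A − B/2 + 1 = 15 − 8/2 + 1 = 12.

12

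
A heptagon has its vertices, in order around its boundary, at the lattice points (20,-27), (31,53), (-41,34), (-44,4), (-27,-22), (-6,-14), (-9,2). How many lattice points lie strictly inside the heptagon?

Using the shoelace formula, 2A = |[20·53 − 31·(-27)] + [31·34 − (-41)·53] + [(-41)·4 − (-44)·34] + [(-44)·(-22) − (-27)·4] + [(-27)·(-14) − (-6)·(-22)] + [(-6)·2 − (-9)·(-14)] + [(-9)·(-27) − 20·2]| = 7843, so the area is 3921.5.
The number of boundary lattice points is Σ gcd(|Δx|,|Δy|) = gcd(11,80) + gcd(72,19) + gcd(3,30) + gcd(17,26) + gcd(21,8) + gcd(3,16) + gcd(29,29) = 1+1+3+1+1+1+29 = 37.
By Pick's theorem A = I + B/2 − 1, so I = 3921.5 − 37/2 + 1 = 3904.

3904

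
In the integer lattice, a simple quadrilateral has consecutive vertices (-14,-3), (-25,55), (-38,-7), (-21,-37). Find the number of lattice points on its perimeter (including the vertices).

4

Summing gcd(|Δx|,|Δy|) over the edges gives the boundary count: gcd(11,58) + gcd(13,62) + gcd(17,30) + gcd(7,34) = 1+1+1+1 = 4.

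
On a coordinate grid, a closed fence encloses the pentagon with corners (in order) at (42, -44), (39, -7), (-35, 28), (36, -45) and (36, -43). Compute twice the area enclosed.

3130

Using the shoelace formula, 2A = |[42·(-7) − 39·(-44)] + [39·28 − (-35)·(-7)] + [(-35)·(-45) − 36·28] + [36·(-43) − 36·(-45)] + [36·(-44) − 42·(-43)]| = 3130, so the area is 1565.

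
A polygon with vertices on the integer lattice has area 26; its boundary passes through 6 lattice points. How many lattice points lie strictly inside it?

24

From Pick's theorem, I = A − B/2 + 1 = 26 − 6/2 + 1 = 24.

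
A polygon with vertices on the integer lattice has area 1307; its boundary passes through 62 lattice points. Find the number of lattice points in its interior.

1277

Pick's theorem A = I + B/2 − 1 rearranges to I = A − B/2 + 1 = 1307 − 62/2 + 1 = 1277.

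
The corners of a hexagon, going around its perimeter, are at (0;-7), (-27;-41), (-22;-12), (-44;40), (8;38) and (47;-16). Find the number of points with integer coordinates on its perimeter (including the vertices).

10

The number of boundary lattice points is Σ gcd(|Δx|,|Δy|) = gcd(27,34) + gcd(5,29) + gcd(22,52) + gcd(52,2) + gcd(39,54) + gcd(47,9) = 1+1+2+2+3+1 = 10.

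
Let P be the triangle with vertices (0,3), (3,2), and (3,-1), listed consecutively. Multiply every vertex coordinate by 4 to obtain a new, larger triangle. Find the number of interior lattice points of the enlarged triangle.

63

The shoelace formula gives twice the area as |[0·2 − 3·3] + [3·(-1) − 3·2] + [3·3 − 0·(-1)]| = 9, so the area is 4.5.
Along each edge there are gcd(|Δx|,|Δy|)+1 lattice points, so counting each shared vertex once the boundary has gcd(3,1) + gcd(0,3) + gcd(3,4) = 1+3+1 = 5.
Scaling by 4 multiplies the area by 4² = 16 (so the new area is 72) and multiplies the boundary lattice-point count by 4, giving 20.
By Pick's theorem, the interior count of the dilated polygon is 72 − 20/2 + 1 = 63.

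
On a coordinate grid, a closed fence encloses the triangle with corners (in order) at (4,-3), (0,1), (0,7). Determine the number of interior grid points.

7

By the shoelace formula, twice the signed area is |[4·1 − 0·(-3)] + [0·7 − 0·1] + [0·(-3) − 4·7]| = 24, so the area is 12.
The number of boundary lattice points is Σ gcd(|Δx|,|Δy|) = gcd(4,4) + gcd(0,6) + gcd(4,10) = 4+6+2 = 12.
By Pick's theorem A = I + B/2 − 1, so I = 12 − 12/2 + 1 = 7.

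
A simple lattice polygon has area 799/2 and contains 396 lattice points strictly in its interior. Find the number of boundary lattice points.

9

Pick's theorem gives A = I + B/2 − 1, so B = 2(A − I + 1) = 2(799/2 − 396 + 1) = 9.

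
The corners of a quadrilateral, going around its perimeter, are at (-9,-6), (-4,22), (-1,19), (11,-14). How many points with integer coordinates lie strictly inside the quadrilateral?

327

The shoelace formula gives twice the area as |[(-9)·22 − (-4)·(-6)] + [(-4)·19 − (-1)·22] + [(-1)·(-14) − 11·19] + [11·(-6) − (-9)·(-14)]| = 663, so the area is 331.5.
Along each edge there are gcd(|Δx|,|Δy|)+1 lattice points, so counting each shared vertex once the boundary has gcd(5,28) + gcd(3,3) + gcd(12,33) + gcd(20,8) = 1+3+3+4 = 11.
Pick's theorem gives I = A − B/2 + 1 = 331.5 − 11/2 + 1 = 327.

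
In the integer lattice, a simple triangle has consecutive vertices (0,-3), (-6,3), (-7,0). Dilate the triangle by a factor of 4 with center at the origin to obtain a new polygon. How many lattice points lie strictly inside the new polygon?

By the shoelace formula, twice the signed area is |[0·3 − (-6)·(-3)] + [(-6)·0 − (-7)·3] + [(-7)·(-3) − 0·0]| = 24, so the area is 12.
Along each edge there are gcd(|Δx|,|Δy|)+1 lattice points, so counting each shared vertex once the boundary has gcd(6,6) + gcd(1,3) + gcd(7,3) = 6+1+1 = 8.
Scaling by 4 multiplies the area by 4² = 16 (so the new area is 192) and multiplies the boundary lattice-point count by 4, giving 32.
By Pick's theorem, the interior count of the dilated polygon is 192 − 32/2 + 1 = 177.

177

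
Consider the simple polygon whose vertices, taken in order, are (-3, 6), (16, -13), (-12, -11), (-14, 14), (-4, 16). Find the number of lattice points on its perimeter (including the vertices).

25

The number of boundary lattice points is Σ gcd(|Δx|,|Δy|) = gcd(19,19) + gcd(28,2) + gcd(2,25) + gcd(10,2) + gcd(1,10) = 19+2+1+2+1 = 25.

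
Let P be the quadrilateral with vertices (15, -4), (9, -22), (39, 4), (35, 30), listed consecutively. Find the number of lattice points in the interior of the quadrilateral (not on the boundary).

515

The shoelace formula gives twice the area as |[15·(-22) − 9·(-4)] + [9·4 − 39·(-22)] + [39·30 − 35·4] + [35·(-4) − 15·30]| = 1040, so the area is 520.
Summing gcd(|Δx|,|Δy|) over the edges gives the boundary count: gcd(6,18) + gcd(30,26) + gcd(4,26) + gcd(20,34) = 6+2+2+2 = 12.
Pick's theorem gives I = A − B/2 + 1 = 520 − 12/2 + 1 = 515.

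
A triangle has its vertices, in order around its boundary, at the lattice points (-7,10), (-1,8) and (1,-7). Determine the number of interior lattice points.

42

Using the shoelace formula, 2A = |[(-7)·8 − (-1)·10] + [(-1)·(-7) − 1·8] + [1·10 − (-7)·(-7)]| = 86, so the area is 43.
Summing gcd(|Δx|,|Δy|) over the edges gives the boundary count: gcd(6,2) + gcd(2,15) + gcd(8,17) = 2+1+1 = 4.
By Pick's theorem A = I + B/2 − 1, so I = 43 − 4/2 + 1 = 42.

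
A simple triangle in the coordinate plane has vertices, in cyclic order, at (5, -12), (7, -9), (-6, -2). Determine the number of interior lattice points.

26

Using the shoelace formula, 2A = |(5·(-9) − 7·(-12)) + (7·(-2) − (-6)·(-9)) + ((-6)·(-12) − 5·(-2))| = 53, so the area is 26.5.
Summing gcd(|Δx|,|Δy|) over the edges gives the boundary count: gcd(2,3) + gcd(13,7) + gcd(11,10) = 1+1+1 = 3.
By Pick's theorem A = I + B/2 − 1, so I = 26.5 − 3/2 + 1 = 26.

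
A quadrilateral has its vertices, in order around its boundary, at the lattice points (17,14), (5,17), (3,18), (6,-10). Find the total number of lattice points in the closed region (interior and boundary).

191

By the shoelace formula, twice the signed area is |(17·17 − 5·14) + (5·18 − 3·17) + (3·(-10) − 6·18) + (6·14 − 17·(-10))| = 374, so the area is 187.
The number of boundary lattice points is Σ gcd(|Δx|,|Δy|) = gcd(12,3) + gcd(2,1) + gcd(3,28) + gcd(11,24) = 3+1+1+1 = 6.
Pick's theorem gives I = A − B/2 + 1 = 187 − 6/2 + 1 = 185, so the closed region contains I + B = 185 + 6 = 191 lattice points.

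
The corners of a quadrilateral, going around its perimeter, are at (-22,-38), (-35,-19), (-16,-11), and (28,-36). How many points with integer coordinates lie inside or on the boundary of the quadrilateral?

905

Using the shoelace formula, 2A = |[(-22)·(-19) − (-35)·(-38)] + [(-35)·(-11) − (-16)·(-19)] + [(-16)·(-36) − 28·(-11)] + [28·(-38) − (-22)·(-36)]| = 1803, so the area is 901.5.
Summing gcd(|Δx|,|Δy|) over the edges gives the boundary count: gcd(13,19) + gcd(19,8) + gcd(44,25) + gcd(50,2) = 1+1+1+2 = 5.
Pick's theorem gives I = A − B/2 + 1 = 901.5 − 5/2 + 1 = 900, so the closed region contains I + B = 900 + 5 = 905 lattice points.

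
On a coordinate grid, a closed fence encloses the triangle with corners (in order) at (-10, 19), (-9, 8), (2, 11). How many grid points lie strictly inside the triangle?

60

Using the shoelace formula, 2A = |[(-10)·8 − (-9)·19] + [(-9)·11 − 2·8] + [2·19 − (-10)·11]| = 124, so the area is 62.
The number of boundary lattice points is Σ gcd(|Δx|,|Δy|) = gcd(1,11) + gcd(11,3) + gcd(12,8) = 1+1+4 = 6.
Pick's theorem gives I = A − B/2 + 1 = 62 − 6/2 + 1 = 60.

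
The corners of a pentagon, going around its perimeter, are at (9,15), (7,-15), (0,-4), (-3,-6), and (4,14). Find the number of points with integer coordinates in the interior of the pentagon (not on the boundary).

The shoelace formula gives twice the area as |(9·(-15) − 7·15) + (7·(-4) − 0·(-15)) + (0·(-6) − (-3)·(-4)) + ((-3)·14 − 4·(-6)) + (4·15 − 9·14)| = 364, so the area is 182.
The number of boundary lattice points is Σ gcd(|Δx|,|Δy|) = gcd(2,30) + gcd(7,11) + gcd(3,2) + gcd(7,20) + gcd(5,1) = 2+1+1+1+1 = 6.
By Pick's theorem A = I + B/2 − 1, so I = 182 − 6/2 + 1 = 180.

180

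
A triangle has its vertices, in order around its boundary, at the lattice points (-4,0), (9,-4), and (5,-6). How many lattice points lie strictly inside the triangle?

The shoelace formula gives twice the area as |((-4)·(-4) − 9·0) + (9·(-6) − 5·(-4)) + (5·0 − (-4)·(-6))| = 42, so the area is 21.
Along each edge there are gcd(|Δx|,|Δy|)+1 lattice points, so counting each shared vertex once the boundary has gcd(13,4) + gcd(4,2) + gcd(9,6) = 1+2+3 = 6.
Pick's theorem gives I = A − B/2 + 1 = 21 − 6/2 + 1 = 19.

19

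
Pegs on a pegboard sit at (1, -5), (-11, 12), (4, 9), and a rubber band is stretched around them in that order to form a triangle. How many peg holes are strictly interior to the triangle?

108

By the shoelace formula, twice the signed area is |(1·12 − (-11)·(-5)) + ((-11)·9 − 4·12) + (4·(-5) − 1·9)| = 219, so the area is 219/2.
Summing gcd(|Δx|,|Δy|) over the edges gives the boundary count: gcd(12,17) + gcd(15,3) + gcd(3,14) = 1+3+1 = 5.
Pick's theorem gives I = A − B/2 + 1 = 219/2 − 5/2 + 1 = 108.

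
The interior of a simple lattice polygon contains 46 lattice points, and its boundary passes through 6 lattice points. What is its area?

By Pick's theorem, A = I + B/2 − 1 = 46 + 6/2 − 1 = 48.

48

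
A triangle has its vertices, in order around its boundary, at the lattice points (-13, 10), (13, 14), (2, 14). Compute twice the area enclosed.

44

By the shoelace formula, twice the signed area is |[(-13)·14 − 13·10] + [13·14 − 2·14] + [2·10 − (-13)·14]| = 44, so the area is 22.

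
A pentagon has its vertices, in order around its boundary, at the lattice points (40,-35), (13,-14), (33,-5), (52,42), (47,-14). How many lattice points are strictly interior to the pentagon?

919

By the shoelace formula, twice the signed area is |(40·(-14) − 13·(-35)) + (13·(-5) − 33·(-14)) + (33·42 − 52·(-5)) + (52·(-14) − 47·42) + (47·(-35) − 40·(-14))| = 1849, so the area is 924.5.
Along each edge there are gcd(|Δx|,|Δy|)+1 lattice points, so counting each shared vertex once the boundary has gcd(27,21) + gcd(20,9) + gcd(19,47) + gcd(5,56) + gcd(7,21) = 3+1+1+1+7 = 13.
Pick's theorem gives I = A − B/2 + 1 = 924.5 − 13/2 + 1 = 919.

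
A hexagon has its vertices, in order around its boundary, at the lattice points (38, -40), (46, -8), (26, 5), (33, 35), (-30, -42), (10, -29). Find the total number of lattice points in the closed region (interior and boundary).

The shoelace formula gives twice the area as |[38·(-8) − 46·(-40)] + [46·5 − 26·(-8)] + [26·35 − 33·5] + [33·(-42) − (-30)·35] + [(-30)·(-29) − 10·(-42)] + [10·(-40) − 38·(-29)]| = 4375, so the area is 4375/2.
Along each edge there are gcd(|Δx|,|Δy|)+1 lattice points, so counting each shared vertex once the boundary has gcd(8,32) + gcd(20,13) + gcd(7,30) + gcd(63,77) + gcd(40,13) + gcd(28,11) = 8+1+1+7+1+1 = 19.
Pick's theorem gives I = A − B/2 + 1 = 4375/2 − 19/2 + 1 = 2179, so the closed region contains I + B = 2179 + 19 = 2198 lattice points.

2198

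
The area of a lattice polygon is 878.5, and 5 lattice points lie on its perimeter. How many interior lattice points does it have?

877

From Pick's theorem, I = A − B/2 + 1 = 878.5 − 5/2 + 1 = 877.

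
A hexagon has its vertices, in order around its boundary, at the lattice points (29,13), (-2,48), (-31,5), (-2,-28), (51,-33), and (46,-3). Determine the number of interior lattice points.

3655

Using the shoelace formula, 2A = |(29·48 − (-2)·13) + ((-2)·5 − (-31)·48) + ((-31)·(-28) − (-2)·5) + ((-2)·(-33) − 51·(-28)) + (51·(-3) − 46·(-33)) + (46·13 − 29·(-3))| = 7318, so the area is 3659.
Along each edge there are gcd(|Δx|,|Δy|)+1 lattice points, so counting each shared vertex once the boundary has gcd(31,35) + gcd(29,43) + gcd(29,33) + gcd(53,5) + gcd(5,30) + gcd(17,16) = 1+1+1+1+5+1 = 10.
Pick's theorem gives I = A − B/2 + 1 = 3659 − 10/2 + 1 = 3655.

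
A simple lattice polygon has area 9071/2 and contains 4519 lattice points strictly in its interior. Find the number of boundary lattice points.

Pick's theorem gives A = I + B/2 − 1, so B = 2(A − I + 1) = 2(9071/2 − 4519 + 1) = 35.

35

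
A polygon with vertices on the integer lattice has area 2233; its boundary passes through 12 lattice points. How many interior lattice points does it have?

From Pick's theorem, I = A − B/2 + 1 = 2233 − 12/2 + 1 = 2228.

2228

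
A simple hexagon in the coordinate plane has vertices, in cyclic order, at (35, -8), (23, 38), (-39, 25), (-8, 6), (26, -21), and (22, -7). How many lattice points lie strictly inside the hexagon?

The shoelace formula gives twice the area as |(35·38 − 23·(-8)) + (23·25 − (-39)·38) + ((-39)·6 − (-8)·25) + ((-8)·(-21) − 26·6) + (26·(-7) − 22·(-21)) + (22·(-8) − 35·(-7))| = 3898, so the area is 1949.
Summing gcd(|Δx|,|Δy|) over the edges gives the boundary count: gcd(12,46) + gcd(62,13) + gcd(31,19) + gcd(34,27) + gcd(4,14) + gcd(13,1) = 2+1+1+1+2+1 = 8.
By Pick's theorem A = I + B/2 − 1, so I = 1949 − 8/2 + 1 = 1946.

1946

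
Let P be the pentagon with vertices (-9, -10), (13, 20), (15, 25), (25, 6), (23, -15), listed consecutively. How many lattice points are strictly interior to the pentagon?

By the shoelace formula, twice the signed area is |((-9)·20 − 13·(-10)) + (13·25 − 15·20) + (15·6 − 25·25) + (25·(-15) − 23·6) + (23·(-10) − (-9)·(-15))| = 1438, so the area is 719.
Summing gcd(|Δx|,|Δy|) over the edges gives the boundary count: gcd(22,30) + gcd(2,5) + gcd(10,19) + gcd(2,21) + gcd(32,5) = 2+1+1+1+1 = 6.
Pick's theorem gives I = A − B/2 + 1 = 719 − 6/2 + 1 = 717.

717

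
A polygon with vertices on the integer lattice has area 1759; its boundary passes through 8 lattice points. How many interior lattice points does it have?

1756

From Pick's theorem, I = A − B/2 + 1 = 1759 − 8/2 + 1 = 1756.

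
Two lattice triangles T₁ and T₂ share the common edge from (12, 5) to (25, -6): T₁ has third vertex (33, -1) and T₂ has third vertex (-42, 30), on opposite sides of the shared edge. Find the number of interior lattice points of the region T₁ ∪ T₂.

The union is the simple quadrilateral with vertices (12, 5), (33, -1), (25, -6), (-42, 30) in order.
By the shoelace formula, twice the signed area is |(12·(-1) − 33·5) + (33·(-6) − 25·(-1)) + (25·30 − (-42)·(-6)) + ((-42)·5 − 12·30)| = 422, so the area is 211.
Along each edge there are gcd(|Δx|,|Δy|)+1 lattice points, so counting each shared vertex once the boundary has gcd(21,6) + gcd(8,5) + gcd(67,36) + gcd(54,25) = 3+1+1+1 = 6.
By Pick's theorem I = A − B/2 + 1 = 211 − 6/2 + 1 = 209.

209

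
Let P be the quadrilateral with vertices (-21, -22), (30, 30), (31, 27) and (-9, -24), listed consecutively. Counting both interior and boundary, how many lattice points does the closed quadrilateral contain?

452

The shoelace formula gives twice the area as |((-21)·30 − 30·(-22)) + (30·27 − 31·30) + (31·(-24) − (-9)·27) + ((-9)·(-22) − (-21)·(-24))| = 897, so the area is 448.5.
Summing gcd(|Δx|,|Δy|) over the edges gives the boundary count: gcd(51,52) + gcd(1,3) + gcd(40,51) + gcd(12,2) = 1+1+1+2 = 5.
Pick's theorem gives I = A − B/2 + 1 = 448.5 − 5/2 + 1 = 447, so the closed region contains I + B = 447 + 5 = 452 lattice points.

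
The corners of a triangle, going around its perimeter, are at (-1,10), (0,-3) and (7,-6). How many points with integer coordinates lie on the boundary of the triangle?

10

Along each edge there are gcd(|Δx|,|Δy|)+1 lattice points, so counting each shared vertex once the boundary has gcd(1,13) + gcd(7,3) + gcd(8,16) = 1+1+8 = 10.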